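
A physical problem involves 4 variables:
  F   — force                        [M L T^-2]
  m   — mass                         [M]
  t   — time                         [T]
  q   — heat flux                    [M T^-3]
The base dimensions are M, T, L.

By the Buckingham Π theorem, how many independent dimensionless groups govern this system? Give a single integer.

1

Dimensional matrix (M×T×L by F×m×t×q):
  M: [ 1  1  0  1]
  T: [-2  0  1 -3]
  L: [ 1  0  0  0]
Row reduction gives pivot columns F,m,t; rank = 3
4 vars − rank 3 = 1 Π group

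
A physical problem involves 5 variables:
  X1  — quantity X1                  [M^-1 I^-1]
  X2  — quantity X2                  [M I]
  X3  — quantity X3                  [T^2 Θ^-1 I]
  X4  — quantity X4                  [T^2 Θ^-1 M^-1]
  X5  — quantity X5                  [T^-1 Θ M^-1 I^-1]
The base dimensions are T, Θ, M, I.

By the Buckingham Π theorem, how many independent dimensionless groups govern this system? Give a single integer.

2

Exponent matrix [T,Θ,M,I] × [X1,X2,X3,X4,X5]:
  T: [ 0  0  2  2 -1]
  Θ: [ 0  0 -1 -1  1]
  M: [-1  1  0 -1 -1]
  I: [-1  1  1  0 -1]
RREF → pivots at {X1,X3,X5} ⇒ r = 3
n=5, r=3 ⇒ 2 dimensionless groups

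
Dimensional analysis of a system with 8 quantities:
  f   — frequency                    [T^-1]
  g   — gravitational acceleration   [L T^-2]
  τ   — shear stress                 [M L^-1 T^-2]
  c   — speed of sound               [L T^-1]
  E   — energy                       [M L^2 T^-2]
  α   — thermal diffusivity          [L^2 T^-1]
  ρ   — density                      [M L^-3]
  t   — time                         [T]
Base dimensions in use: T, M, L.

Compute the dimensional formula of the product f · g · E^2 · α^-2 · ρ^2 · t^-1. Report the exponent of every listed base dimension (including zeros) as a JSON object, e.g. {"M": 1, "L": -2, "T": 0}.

{"T": -6, "M": 4, "L": -5}

Exponent matrix [T,M,L] × [f,g,τ,c,E,α,ρ,t]:
  T: [-1 -2 -2 -1 -2 -1  0  1]
  M: [ 0  0  1  0  1  0  1  0]
  L: [ 0  1 -1  1  2  2 -3  0]
  [T]: (1)·-1+(1)·-2+(2)·-2+(-2)·-1+(2)·0+(-1)·1 = -6
  [M]: (1)·0+(1)·0+(2)·1+(-2)·0+(2)·1+(-1)·0 = 4
  [L]: (1)·0+(1)·1+(2)·2+(-2)·2+(2)·-3+(-1)·0 = -5
⇒ T^-6 M^4 L^-5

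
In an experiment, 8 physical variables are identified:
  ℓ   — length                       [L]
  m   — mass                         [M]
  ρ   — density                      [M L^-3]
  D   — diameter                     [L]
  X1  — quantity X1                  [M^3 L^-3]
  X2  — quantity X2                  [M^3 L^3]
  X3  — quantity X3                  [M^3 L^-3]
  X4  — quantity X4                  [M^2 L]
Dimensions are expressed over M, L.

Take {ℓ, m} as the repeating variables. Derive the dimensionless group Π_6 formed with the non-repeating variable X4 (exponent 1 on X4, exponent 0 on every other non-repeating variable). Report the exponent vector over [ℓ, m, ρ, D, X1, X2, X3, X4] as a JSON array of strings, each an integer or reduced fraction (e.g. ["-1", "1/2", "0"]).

Write exponents as rows M,L / cols ℓ,m,ρ,D,X1,X2,X3,X4:
  M: [ 0  1  1  0  3  3  3  2]
  L: [ 1  0 -3  1 -3  3 -3  1]
Echelon form has 2 nonzero rows (pivots: ℓ,m)
Pivot set = {ℓ,m}, free = {ρ,D,X1,X2,X3,X4}
RREF:
  r0: [   1    0   -3    1   -3    3   -3    1]
  r1: [   0    1    1    0    3    3    3    2]
Fix exponent of X4 at 1, ρ at 0, D at 0, X1 at 0, X2 at 0, X3 at 0; solve each RREF row for its pivot's exponent:
  r0: exp(ℓ) + (1)·1 = 0 ⇒ exp(ℓ) = -1
  r1: exp(m) + (2)·1 = 0 ⇒ exp(m) = -2
Π_6 = ℓ^-1 · m^-2 · X4

["-1", "-2", "0", "0", "0", "0", "0", "1"]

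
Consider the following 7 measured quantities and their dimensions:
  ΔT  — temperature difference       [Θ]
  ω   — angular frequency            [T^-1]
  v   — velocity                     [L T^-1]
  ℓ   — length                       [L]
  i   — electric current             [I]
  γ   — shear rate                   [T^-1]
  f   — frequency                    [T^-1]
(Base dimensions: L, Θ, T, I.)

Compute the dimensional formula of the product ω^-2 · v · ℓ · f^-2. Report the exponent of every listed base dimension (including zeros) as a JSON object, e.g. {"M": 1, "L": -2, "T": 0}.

Exponent matrix [L,Θ,T,I] × [ΔT,ω,v,ℓ,i,γ,f]:
  L: [ 0  0  1  1  0  0  0]
  Θ: [ 1  0  0  0  0  0  0]
  T: [ 0 -1 -1  0  0 -1 -1]
  I: [ 0  0  0  0  1  0  0]
  [L]: (-2)·0+(1)·1+(1)·1+(-2)·0 = 2
  [Θ]: (-2)·0+(1)·0+(1)·0+(-2)·0 = 0
  [T]: (-2)·-1+(1)·-1+(1)·0+(-2)·-1 = 3
  [I]: (-2)·0+(1)·0+(1)·0+(-2)·0 = 0
⇒ L^2 T^3

{"L": 2, "Θ": 0, "T": 3, "I": 0}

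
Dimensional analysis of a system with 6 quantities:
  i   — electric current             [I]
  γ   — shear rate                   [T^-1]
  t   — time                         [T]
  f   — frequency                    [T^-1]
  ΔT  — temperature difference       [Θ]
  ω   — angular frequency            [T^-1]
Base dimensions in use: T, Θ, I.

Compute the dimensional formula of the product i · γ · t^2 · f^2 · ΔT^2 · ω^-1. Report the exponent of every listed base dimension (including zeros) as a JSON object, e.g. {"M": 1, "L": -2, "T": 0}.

{"T": 0, "Θ": 2, "I": 1}

Dimensional matrix (T×Θ×I by i×γ×t×f×ΔT×ω):
  T: [ 0 -1  1 -1  0 -1]
  Θ: [ 0  0  0  0  1  0]
  I: [ 1  0  0  0  0  0]
  [T]: (1)·0+(1)·-1+(2)·1+(2)·-1+(2)·0+(-1)·-1 = 0
  [Θ]: (1)·0+(1)·0+(2)·0+(2)·0+(2)·1+(-1)·0 = 2
  [I]: (1)·1+(1)·0+(2)·0+(2)·0+(2)·0+(-1)·0 = 1
⇒ Θ^2 I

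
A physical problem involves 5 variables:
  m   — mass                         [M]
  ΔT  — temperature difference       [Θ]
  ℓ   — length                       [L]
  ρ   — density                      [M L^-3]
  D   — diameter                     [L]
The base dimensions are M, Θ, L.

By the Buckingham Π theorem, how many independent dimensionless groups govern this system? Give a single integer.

Write exponents as rows M,Θ,L / cols m,ΔT,ℓ,ρ,D:
  M: [ 1  0  0  1  0]
  Θ: [ 0  1  0  0  0]
  L: [ 0  0  1 -3  1]
Echelon form has 3 nonzero rows (pivots: m,ΔT,ℓ)
Π count = n − r = 5 − 3 = 2

2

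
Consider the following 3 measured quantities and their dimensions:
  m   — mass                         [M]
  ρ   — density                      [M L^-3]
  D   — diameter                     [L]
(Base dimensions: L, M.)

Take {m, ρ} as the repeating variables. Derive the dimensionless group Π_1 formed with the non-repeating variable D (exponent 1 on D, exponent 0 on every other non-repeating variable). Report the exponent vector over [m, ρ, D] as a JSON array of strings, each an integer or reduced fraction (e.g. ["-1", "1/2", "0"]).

Dimensional matrix (L×M by m×ρ×D):
  L: [ 0 -3  1]
  M: [ 1  1  0]
Row reduction gives pivot columns m,ρ; rank = 2
Pivot set = {m,ρ}, free = {D}
RREF:
  r0: [   1    0  1/3]
  r1: [   0    1 -1/3]
Fix exponent of D at 1; solve each RREF row for its pivot's exponent:
  r0: exp(m) + (1/3)·1 = 0 ⇒ exp(m) = -1/3
  r1: exp(ρ) + (-1/3)·1 = 0 ⇒ exp(ρ) = 1/3
Π_1 = m^(-1/3) · ρ^(1/3) · D

["-1/3", "1/3", "1"]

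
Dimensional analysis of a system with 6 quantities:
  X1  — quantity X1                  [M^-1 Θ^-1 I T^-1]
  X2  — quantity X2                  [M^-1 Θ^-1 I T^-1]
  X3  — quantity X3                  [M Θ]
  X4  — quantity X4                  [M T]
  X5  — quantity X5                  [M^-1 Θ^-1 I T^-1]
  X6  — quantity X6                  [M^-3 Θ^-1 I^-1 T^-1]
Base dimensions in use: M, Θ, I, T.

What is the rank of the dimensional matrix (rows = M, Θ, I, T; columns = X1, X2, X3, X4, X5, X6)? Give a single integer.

3

Dimensional matrix (M×Θ×I×T by X1×X2×X3×X4×X5×X6):
  M: [-1 -1  1  1 -1 -3]
  Θ: [-1 -1  1  0 -1 -1]
  I: [ 1  1  0  0  1 -1]
  T: [-1 -1  0  1 -1 -1]
Echelon form has 3 nonzero rows (pivots: X1,X3,X4)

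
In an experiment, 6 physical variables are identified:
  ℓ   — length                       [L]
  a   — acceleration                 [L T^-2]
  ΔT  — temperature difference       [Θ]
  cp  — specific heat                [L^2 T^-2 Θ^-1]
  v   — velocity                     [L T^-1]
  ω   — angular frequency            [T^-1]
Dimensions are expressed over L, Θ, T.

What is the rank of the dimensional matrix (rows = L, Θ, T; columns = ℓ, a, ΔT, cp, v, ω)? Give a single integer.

Write exponents as rows L,Θ,T / cols ℓ,a,ΔT,cp,v,ω:
  L: [ 1  1  0  2  1  0]
  Θ: [ 0  0  1 -1  0  0]
  T: [ 0 -2  0 -2 -1 -1]
Echelon form has 3 nonzero rows (pivots: ℓ,a,ΔT)

3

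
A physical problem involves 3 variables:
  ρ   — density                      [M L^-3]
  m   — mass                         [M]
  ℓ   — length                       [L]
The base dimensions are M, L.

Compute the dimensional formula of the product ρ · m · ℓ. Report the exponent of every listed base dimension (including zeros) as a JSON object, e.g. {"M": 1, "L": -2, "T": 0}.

Exponent matrix [M,L] × [ρ,m,ℓ]:
  M: [ 1  1  0]
  L: [-3  0  1]
  [M]: (1)·1+(1)·1+(1)·0 = 2
  [L]: (1)·-3+(1)·0+(1)·1 = -2
⇒ M^2 L^-2

{"M": 2, "L": -2}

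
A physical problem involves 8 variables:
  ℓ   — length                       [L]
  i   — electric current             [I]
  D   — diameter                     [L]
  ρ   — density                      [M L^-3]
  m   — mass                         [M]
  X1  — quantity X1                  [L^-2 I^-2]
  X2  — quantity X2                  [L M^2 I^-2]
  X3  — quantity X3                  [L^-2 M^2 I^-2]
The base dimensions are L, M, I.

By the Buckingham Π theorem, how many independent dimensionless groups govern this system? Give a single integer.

Dimensional matrix (L×M×I by ℓ×i×D×ρ×m×X1×X2×X3):
  L: [ 1  0  1 -3  0 -2  1 -2]
  M: [ 0  0  0  1  1  0  2  2]
  I: [ 0  1  0  0  0 -2 -2 -2]
Echelon form has 3 nonzero rows (pivots: ℓ,i,ρ)
n=8, r=3 ⇒ 5 dimensionless groups

5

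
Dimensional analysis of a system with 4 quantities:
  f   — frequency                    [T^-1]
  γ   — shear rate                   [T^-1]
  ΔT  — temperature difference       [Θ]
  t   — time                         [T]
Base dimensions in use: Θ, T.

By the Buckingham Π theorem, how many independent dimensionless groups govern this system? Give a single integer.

2

Exponent matrix [Θ,T] × [f,γ,ΔT,t]:
  Θ: [ 0  0  1  0]
  T: [-1 -1  0  1]
RREF → pivots at {f,ΔT} ⇒ r = 2
Π count = n − r = 4 − 2 = 2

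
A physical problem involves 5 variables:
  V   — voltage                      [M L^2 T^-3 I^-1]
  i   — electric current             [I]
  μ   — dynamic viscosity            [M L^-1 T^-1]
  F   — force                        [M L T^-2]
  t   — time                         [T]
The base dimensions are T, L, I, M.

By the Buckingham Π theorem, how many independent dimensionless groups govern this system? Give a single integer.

1

Dimensional matrix (T×L×I×M by V×i×μ×F×t):
  T: [-3  0 -1 -2  1]
  L: [ 2  0 -1  1  0]
  I: [-1  1  0  0  0]
  M: [ 1  0  1  1  0]
Row reduction gives pivot columns V,i,μ,F; rank = 4
Π count = n − r = 5 − 4 = 1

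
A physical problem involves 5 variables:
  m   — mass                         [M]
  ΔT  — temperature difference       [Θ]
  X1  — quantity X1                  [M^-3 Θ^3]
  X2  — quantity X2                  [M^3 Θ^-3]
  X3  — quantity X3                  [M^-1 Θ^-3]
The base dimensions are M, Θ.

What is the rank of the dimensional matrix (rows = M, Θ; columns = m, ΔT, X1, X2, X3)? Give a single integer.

Dimensional matrix (M×Θ by m×ΔT×X1×X2×X3):
  M: [ 1  0 -3  3 -1]
  Θ: [ 0  1  3 -3 -3]
Row reduction gives pivot columns m,ΔT; rank = 2

2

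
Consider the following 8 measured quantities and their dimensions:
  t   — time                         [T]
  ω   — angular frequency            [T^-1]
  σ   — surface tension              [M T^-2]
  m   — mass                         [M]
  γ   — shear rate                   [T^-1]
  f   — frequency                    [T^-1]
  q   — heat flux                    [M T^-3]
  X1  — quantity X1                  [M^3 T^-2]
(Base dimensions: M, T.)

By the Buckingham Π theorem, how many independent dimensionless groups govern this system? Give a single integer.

Exponent matrix [M,T] × [t,ω,σ,m,γ,f,q,X1]:
  M: [ 0  0  1  1  0  0  1  3]
  T: [ 1 -1 -2  0 -1 -1 -3 -2]
Row reduction gives pivot columns t,σ; rank = 2
Π count = n − r = 8 − 2 = 6

6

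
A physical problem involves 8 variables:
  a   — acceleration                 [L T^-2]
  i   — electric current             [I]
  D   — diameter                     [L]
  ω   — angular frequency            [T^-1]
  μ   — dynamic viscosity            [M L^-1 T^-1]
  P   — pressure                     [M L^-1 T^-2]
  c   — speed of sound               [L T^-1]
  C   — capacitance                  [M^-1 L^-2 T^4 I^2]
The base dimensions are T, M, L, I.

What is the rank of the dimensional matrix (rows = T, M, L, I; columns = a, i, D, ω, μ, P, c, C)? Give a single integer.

Write exponents as rows T,M,L,I / cols a,i,D,ω,μ,P,c,C:
  T: [-2  0  0 -1 -1 -2 -1  4]
  M: [ 0  0  0  0  1  1  0 -1]
  L: [ 1  0  1  0 -1 -1  1 -2]
  I: [ 0  1  0  0  0  0  0  2]
Echelon form has 4 nonzero rows (pivots: a,i,D,μ)

4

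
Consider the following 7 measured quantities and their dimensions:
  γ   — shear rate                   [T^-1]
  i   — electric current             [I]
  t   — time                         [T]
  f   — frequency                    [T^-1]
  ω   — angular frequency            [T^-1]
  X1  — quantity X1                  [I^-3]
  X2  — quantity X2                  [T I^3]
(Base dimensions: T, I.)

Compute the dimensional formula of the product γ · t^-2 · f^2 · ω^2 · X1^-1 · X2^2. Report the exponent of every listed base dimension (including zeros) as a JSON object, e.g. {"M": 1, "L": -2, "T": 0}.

{"T": -5, "I": 9}

Write exponents as rows T,I / cols γ,i,t,f,ω,X1,X2:
  T: [-1  0  1 -1 -1  0  1]
  I: [ 0  1  0  0  0 -3  3]
  [T]: (1)·-1+(-2)·1+(2)·-1+(2)·-1+(-1)·0+(2)·1 = -5
  [I]: (1)·0+(-2)·0+(2)·0+(2)·0+(-1)·-3+(2)·3 = 9
⇒ T^-5 I^9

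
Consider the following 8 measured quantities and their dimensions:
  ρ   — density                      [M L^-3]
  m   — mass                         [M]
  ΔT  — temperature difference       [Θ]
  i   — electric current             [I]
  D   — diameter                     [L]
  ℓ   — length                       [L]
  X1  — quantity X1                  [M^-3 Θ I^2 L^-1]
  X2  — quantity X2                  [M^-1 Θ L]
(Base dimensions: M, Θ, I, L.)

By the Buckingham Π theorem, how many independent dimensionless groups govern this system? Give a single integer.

Dimensional matrix (M×Θ×I×L by ρ×m×ΔT×i×D×ℓ×X1×X2):
  M: [ 1  1  0  0  0  0 -3 -1]
  Θ: [ 0  0  1  0  0  0  1  1]
  I: [ 0  0  0  1  0  0  2  0]
  L: [-3  0  0  0  1  1 -1  1]
Row reduction gives pivot columns ρ,m,ΔT,i; rank = 4
n=8, r=4 ⇒ 4 dimensionless groups

4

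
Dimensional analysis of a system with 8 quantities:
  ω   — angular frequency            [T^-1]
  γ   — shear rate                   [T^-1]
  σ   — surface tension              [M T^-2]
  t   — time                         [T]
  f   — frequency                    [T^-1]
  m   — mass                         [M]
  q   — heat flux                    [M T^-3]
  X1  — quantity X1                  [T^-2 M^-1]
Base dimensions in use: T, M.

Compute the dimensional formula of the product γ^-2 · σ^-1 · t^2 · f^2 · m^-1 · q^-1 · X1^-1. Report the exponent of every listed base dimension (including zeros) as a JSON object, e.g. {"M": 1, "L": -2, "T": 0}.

{"T": 9, "M": -2}

Exponent matrix [T,M] × [ω,γ,σ,t,f,m,q,X1]:
  T: [-1 -1 -2  1 -1  0 -3 -2]
  M: [ 0  0  1  0  0  1  1 -1]
  [T]: (-2)·-1+(-1)·-2+(2)·1+(2)·-1+(-1)·0+(-1)·-3+(-1)·-2 = 9
  [M]: (-2)·0+(-1)·1+(2)·0+(2)·0+(-1)·1+(-1)·1+(-1)·-1 = -2
⇒ T^9 M^-2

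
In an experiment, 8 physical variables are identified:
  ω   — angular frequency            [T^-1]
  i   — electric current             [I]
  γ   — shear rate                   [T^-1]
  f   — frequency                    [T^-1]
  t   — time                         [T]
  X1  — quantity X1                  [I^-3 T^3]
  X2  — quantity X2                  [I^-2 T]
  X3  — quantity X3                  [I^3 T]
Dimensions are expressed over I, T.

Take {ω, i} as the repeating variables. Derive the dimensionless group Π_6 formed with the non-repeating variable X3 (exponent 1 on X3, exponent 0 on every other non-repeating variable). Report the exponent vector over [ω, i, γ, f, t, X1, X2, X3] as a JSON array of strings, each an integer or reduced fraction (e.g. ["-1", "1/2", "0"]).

["1", "-3", "0", "0", "0", "0", "0", "1"]

Dimensional matrix (I×T by ω×i×γ×f×t×X1×X2×X3):
  I: [ 0  1  0  0  0 -3 -2  3]
  T: [-1  0 -1 -1  1  3  1  1]
Echelon form has 2 nonzero rows (pivots: ω,i)
Repeat: ω,i; free: γ,f,t,X1,X2,X3
RREF:
  r0: [   1    0    1    1   -1   -3   -1   -1]
  r1: [   0    1    0    0    0   -3   -2    3]
Fix exponent of X3 at 1, γ at 0, f at 0, t at 0, X1 at 0, X2 at 0; solve each RREF row for its pivot's exponent:
  r0: exp(ω) + (-1)·1 = 0 ⇒ exp(ω) = 1
  r1: exp(i) + (3)·1 = 0 ⇒ exp(i) = -3
Π_6 = ω · i^-3 · X3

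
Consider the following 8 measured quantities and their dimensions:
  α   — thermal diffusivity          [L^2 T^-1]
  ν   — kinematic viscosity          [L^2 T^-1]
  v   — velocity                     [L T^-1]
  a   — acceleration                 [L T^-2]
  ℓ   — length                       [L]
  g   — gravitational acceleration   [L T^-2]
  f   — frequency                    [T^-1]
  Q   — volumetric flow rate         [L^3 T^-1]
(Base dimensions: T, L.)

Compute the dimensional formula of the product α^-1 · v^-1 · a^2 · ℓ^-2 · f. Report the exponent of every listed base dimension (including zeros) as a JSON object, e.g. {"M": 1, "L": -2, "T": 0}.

Dimensional matrix (T×L by α×ν×v×a×ℓ×g×f×Q):
  T: [-1 -1 -1 -2  0 -2 -1 -1]
  L: [ 2  2  1  1  1  1  0  3]
  [T]: (-1)·-1+(-1)·-1+(2)·-2+(-2)·0+(1)·-1 = -3
  [L]: (-1)·2+(-1)·1+(2)·1+(-2)·1+(1)·0 = -3
⇒ T^-3 L^-3

{"T": -3, "L": -3}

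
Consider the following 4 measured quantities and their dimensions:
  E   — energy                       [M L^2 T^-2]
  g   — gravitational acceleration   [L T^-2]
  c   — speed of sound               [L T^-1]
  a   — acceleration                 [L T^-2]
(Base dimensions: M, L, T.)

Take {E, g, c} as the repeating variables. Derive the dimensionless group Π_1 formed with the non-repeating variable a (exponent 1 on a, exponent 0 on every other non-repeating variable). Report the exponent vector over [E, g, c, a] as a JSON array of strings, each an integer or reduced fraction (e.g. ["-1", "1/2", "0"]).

["0", "-1", "0", "1"]

Exponent matrix [M,L,T] × [E,g,c,a]:
  M: [ 1  0  0  0]
  L: [ 2  1  1  1]
  T: [-2 -2 -1 -2]
RREF → pivots at {E,g,c} ⇒ r = 3
Pivot set = {E,g,c}, free = {a}
RREF:
  r0: [   1    0    0    0]
  r1: [   0    1    0    1]
  r2: [   0    0    1    0]
Fix exponent of a at 1; solve each RREF row for its pivot's exponent:
  r0: exp(E) + (0)·1 = 0 ⇒ exp(E) = 0
  r1: exp(g) + (1)·1 = 0 ⇒ exp(g) = -1
  r2: exp(c) + (0)·1 = 0 ⇒ exp(c) = 0
Π_1 = g^-1 · a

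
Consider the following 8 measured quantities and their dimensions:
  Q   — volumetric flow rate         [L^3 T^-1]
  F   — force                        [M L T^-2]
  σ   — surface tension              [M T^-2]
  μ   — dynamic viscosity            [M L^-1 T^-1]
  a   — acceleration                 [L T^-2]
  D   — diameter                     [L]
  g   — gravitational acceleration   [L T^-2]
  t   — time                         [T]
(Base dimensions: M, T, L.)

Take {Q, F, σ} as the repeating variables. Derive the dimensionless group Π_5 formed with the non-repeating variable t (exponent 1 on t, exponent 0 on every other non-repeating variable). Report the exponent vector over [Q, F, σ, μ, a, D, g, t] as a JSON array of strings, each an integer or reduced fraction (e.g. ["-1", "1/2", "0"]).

Exponent matrix [M,T,L] × [Q,F,σ,μ,a,D,g,t]:
  M: [ 0  1  1  1  0  0  0  0]
  T: [-1 -2 -2 -1 -2  0 -2  1]
  L: [ 3  1  0 -1  1  1  1  0]
Row reduction gives pivot columns Q,F,σ; rank = 3
Repeat: Q,F,σ; free: μ,a,D,g,t
RREF:
  r0: [   1    0    0   -1    2    0    2   -1]
  r1: [   0    1    0    2   -5    1   -5    3]
  r2: [   0    0    1   -1    5   -1    5   -3]
Fix exponent of t at 1, μ at 0, a at 0, D at 0, g at 0; solve each RREF row for its pivot's exponent:
  r0: exp(Q) + (-1)·1 = 0 ⇒ exp(Q) = 1
  r1: exp(F) + (3)·1 = 0 ⇒ exp(F) = -3
  r2: exp(σ) + (-3)·1 = 0 ⇒ exp(σ) = 3
Π_5 = Q · F^-3 · σ^3 · t

["1", "-3", "3", "0", "0", "0", "0", "1"]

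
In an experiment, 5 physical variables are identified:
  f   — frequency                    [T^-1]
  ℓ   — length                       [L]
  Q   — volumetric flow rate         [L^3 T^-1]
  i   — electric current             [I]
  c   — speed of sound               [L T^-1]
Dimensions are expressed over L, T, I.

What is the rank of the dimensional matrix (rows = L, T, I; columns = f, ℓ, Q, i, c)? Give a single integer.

Exponent matrix [L,T,I] × [f,ℓ,Q,i,c]:
  L: [ 0  1  3  0  1]
  T: [-1  0 -1  0 -1]
  I: [ 0  0  0  1  0]
Echelon form has 3 nonzero rows (pivots: f,ℓ,i)

3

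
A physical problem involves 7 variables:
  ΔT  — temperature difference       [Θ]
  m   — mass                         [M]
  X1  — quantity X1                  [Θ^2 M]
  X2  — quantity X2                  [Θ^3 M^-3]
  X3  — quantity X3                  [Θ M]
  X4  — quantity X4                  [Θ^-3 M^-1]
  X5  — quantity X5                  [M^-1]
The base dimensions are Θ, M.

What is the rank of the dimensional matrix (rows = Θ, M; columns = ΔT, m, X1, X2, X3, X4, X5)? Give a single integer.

Dimensional matrix (Θ×M by ΔT×m×X1×X2×X3×X4×X5):
  Θ: [ 1  0  2  3  1 -3  0]
  M: [ 0  1  1 -3  1 -1 -1]
RREF → pivots at {ΔT,m} ⇒ r = 2

2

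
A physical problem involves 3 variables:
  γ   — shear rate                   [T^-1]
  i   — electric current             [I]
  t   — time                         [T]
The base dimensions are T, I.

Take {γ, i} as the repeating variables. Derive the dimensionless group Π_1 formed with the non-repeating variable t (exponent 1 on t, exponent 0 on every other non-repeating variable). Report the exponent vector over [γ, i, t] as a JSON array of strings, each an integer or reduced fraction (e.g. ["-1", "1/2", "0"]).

Exponent matrix [T,I] × [γ,i,t]:
  T: [-1  0  1]
  I: [ 0  1  0]
RREF → pivots at {γ,i} ⇒ r = 2
Pivot set = {γ,i}, free = {t}
RREF:
  r0: [   1    0   -1]
  r1: [   0    1    0]
Fix exponent of t at 1; solve each RREF row for its pivot's exponent:
  r0: exp(γ) + (-1)·1 = 0 ⇒ exp(γ) = 1
  r1: exp(i) + (0)·1 = 0 ⇒ exp(i) = 0
Π_1 = γ · t

["1", "0", "1"]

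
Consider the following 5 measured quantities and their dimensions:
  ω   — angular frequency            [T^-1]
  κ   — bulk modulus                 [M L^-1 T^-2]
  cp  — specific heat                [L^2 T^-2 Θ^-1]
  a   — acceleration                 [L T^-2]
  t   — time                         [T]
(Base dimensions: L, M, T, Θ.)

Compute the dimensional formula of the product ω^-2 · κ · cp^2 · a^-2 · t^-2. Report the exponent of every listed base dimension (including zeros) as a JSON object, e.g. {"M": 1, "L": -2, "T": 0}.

Exponent matrix [L,M,T,Θ] × [ω,κ,cp,a,t]:
  L: [ 0 -1  2  1  0]
  M: [ 0  1  0  0  0]
  T: [-1 -2 -2 -2  1]
  Θ: [ 0  0 -1  0  0]
  [L]: (-2)·0+(1)·-1+(2)·2+(-2)·1+(-2)·0 = 1
  [M]: (-2)·0+(1)·1+(2)·0+(-2)·0+(-2)·0 = 1
  [T]: (-2)·-1+(1)·-2+(2)·-2+(-2)·-2+(-2)·1 = -2
  [Θ]: (-2)·0+(1)·0+(2)·-1+(-2)·0+(-2)·0 = -2
⇒ L M T^-2 Θ^-2

{"L": 1, "M": 1, "T": -2, "Θ": -2}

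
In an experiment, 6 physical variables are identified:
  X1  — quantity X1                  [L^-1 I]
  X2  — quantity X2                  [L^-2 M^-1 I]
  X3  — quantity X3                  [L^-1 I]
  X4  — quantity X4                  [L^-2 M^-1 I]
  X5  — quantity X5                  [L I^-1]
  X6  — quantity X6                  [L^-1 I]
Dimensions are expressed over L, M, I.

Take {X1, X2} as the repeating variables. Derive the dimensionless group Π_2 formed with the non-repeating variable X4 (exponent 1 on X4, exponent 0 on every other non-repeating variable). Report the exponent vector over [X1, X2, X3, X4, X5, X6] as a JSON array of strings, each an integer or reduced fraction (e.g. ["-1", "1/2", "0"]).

Exponent matrix [L,M,I] × [X1,X2,X3,X4,X5,X6]:
  L: [-1 -2 -1 -2  1 -1]
  M: [ 0 -1  0 -1  0  0]
  I: [ 1  1  1  1 -1  1]
Row reduction gives pivot columns X1,X2; rank = 2
Pivot set = {X1,X2}, free = {X3,X4,X5,X6}
RREF:
  r0: [   1    0    1    0   -1    1]
  r1: [   0    1    0    1    0    0]
  r2: [   0    0    0    0    0    0]
Fix exponent of X4 at 1, X3 at 0, X5 at 0, X6 at 0; solve each RREF row for its pivot's exponent:
  r0: exp(X1) + (0)·1 = 0 ⇒ exp(X1) = 0
  r1: exp(X2) + (1)·1 = 0 ⇒ exp(X2) = -1
Π_2 = X2^-1 · X4

["0", "-1", "0", "1", "0", "0"]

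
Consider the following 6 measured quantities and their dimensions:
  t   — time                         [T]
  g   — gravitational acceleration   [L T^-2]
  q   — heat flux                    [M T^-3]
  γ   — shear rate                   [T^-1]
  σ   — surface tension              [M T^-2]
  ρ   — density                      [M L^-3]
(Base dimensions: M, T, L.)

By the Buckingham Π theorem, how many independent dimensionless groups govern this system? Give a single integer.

Write exponents as rows M,T,L / cols t,g,q,γ,σ,ρ:
  M: [ 0  0  1  0  1  1]
  T: [ 1 -2 -3 -1 -2  0]
  L: [ 0  1  0  0  0 -3]
RREF → pivots at {t,g,q} ⇒ r = 3
Π count = n − r = 6 − 3 = 3

3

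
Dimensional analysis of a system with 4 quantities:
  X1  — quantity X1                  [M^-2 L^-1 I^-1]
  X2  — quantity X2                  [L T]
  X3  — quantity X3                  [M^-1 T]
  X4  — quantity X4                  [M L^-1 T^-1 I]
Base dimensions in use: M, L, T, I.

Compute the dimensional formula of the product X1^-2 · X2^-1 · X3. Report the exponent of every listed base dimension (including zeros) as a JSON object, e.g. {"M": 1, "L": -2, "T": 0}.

Dimensional matrix (M×L×T×I by X1×X2×X3×X4):
  M: [-2  0 -1  1]
  L: [-1  1  0 -1]
  T: [ 0  1  1 -1]
  I: [-1  0  0  1]
  [M]: (-2)·-2+(-1)·0+(1)·-1 = 3
  [L]: (-2)·-1+(-1)·1+(1)·0 = 1
  [T]: (-2)·0+(-1)·1+(1)·1 = 0
  [I]: (-2)·-1+(-1)·0+(1)·0 = 2
⇒ M^3 L I^2

{"M": 3, "L": 1, "T": 0, "I": 2}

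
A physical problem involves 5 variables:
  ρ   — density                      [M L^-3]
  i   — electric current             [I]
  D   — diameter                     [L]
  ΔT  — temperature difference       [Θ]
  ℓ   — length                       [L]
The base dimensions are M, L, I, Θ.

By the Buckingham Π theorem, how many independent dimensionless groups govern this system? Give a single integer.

Write exponents as rows M,L,I,Θ / cols ρ,i,D,ΔT,ℓ:
  M: [ 1  0  0  0  0]
  L: [-3  0  1  0  1]
  I: [ 0  1  0  0  0]
  Θ: [ 0  0  0  1  0]
RREF → pivots at {ρ,i,D,ΔT} ⇒ r = 4
5 vars − rank 4 = 1 Π group

1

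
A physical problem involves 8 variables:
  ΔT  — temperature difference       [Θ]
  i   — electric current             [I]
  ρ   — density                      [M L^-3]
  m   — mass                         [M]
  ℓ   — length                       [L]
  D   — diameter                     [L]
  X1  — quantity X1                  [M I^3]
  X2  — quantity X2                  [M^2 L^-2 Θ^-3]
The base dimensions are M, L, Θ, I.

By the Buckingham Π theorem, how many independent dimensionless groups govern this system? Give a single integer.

4

Exponent matrix [M,L,Θ,I] × [ΔT,i,ρ,m,ℓ,D,X1,X2]:
  M: [ 0  0  1  1  0  0  1  2]
  L: [ 0  0 -3  0  1  1  0 -2]
  Θ: [ 1  0  0  0  0  0  0 -3]
  I: [ 0  1  0  0  0  0  3  0]
Row reduction gives pivot columns ΔT,i,ρ,m; rank = 4
8 vars − rank 4 = 4 Π groups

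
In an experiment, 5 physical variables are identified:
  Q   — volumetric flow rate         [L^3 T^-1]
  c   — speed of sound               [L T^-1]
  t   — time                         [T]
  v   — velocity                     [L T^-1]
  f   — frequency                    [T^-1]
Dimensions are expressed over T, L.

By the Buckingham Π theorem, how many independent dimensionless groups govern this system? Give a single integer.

Exponent matrix [T,L] × [Q,c,t,v,f]:
  T: [-1 -1  1 -1 -1]
  L: [ 3  1  0  1  0]
Echelon form has 2 nonzero rows (pivots: Q,c)
5 vars − rank 2 = 3 Π groups

3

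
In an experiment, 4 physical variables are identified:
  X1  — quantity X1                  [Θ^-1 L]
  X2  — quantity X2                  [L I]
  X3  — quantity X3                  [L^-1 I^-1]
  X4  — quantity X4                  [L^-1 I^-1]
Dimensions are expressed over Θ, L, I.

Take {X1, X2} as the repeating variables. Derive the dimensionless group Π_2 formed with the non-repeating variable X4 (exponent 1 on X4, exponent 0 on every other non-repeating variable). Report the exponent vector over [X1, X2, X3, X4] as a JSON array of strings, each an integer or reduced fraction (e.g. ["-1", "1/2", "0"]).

Exponent matrix [Θ,L,I] × [X1,X2,X3,X4]:
  Θ: [-1  0  0  0]
  L: [ 1  1 -1 -1]
  I: [ 0  1 -1 -1]
Row reduction gives pivot columns X1,X2; rank = 2
Repeat: X1,X2; free: X3,X4
RREF:
  r0: [   1    0    0    0]
  r1: [   0    1   -1   -1]
  r2: [   0    0    0    0]
Fix exponent of X4 at 1, X3 at 0; solve each RREF row for its pivot's exponent:
  r0: exp(X1) + (0)·1 = 0 ⇒ exp(X1) = 0
  r1: exp(X2) + (-1)·1 = 0 ⇒ exp(X2) = 1
Π_2 = X2 · X4

["0", "1", "0", "1"]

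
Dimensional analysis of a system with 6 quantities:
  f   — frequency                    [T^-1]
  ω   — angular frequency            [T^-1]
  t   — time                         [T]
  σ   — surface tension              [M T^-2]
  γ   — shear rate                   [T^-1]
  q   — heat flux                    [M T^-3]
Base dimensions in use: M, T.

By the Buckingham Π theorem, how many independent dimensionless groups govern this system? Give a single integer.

Dimensional matrix (M×T by f×ω×t×σ×γ×q):
  M: [ 0  0  0  1  0  1]
  T: [-1 -1  1 -2 -1 -3]
Echelon form has 2 nonzero rows (pivots: f,σ)
Π count = n − r = 6 − 2 = 4

4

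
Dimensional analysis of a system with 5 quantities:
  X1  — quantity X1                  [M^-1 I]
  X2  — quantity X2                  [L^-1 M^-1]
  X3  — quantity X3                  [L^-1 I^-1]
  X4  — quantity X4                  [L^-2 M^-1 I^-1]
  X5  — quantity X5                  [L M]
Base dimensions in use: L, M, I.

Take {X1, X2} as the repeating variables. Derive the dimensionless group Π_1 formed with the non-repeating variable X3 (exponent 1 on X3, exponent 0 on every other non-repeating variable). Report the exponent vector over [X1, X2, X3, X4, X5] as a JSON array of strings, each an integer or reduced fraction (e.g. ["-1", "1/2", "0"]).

["1", "-1", "1", "0", "0"]

Dimensional matrix (L×M×I by X1×X2×X3×X4×X5):
  L: [ 0 -1 -1 -2  1]
  M: [-1 -1  0 -1  1]
  I: [ 1  0 -1 -1  0]
Row reduction gives pivot columns X1,X2; rank = 2
Repeat: X1,X2; free: X3,X4,X5
RREF:
  r0: [   1    0   -1   -1    0]
  r1: [   0    1    1    2   -1]
  r2: [   0    0    0    0    0]
Fix exponent of X3 at 1, X4 at 0, X5 at 0; solve each RREF row for its pivot's exponent:
  r0: exp(X1) + (-1)·1 = 0 ⇒ exp(X1) = 1
  r1: exp(X2) + (1)·1 = 0 ⇒ exp(X2) = -1
Π_1 = X1 · X2^-1 · X3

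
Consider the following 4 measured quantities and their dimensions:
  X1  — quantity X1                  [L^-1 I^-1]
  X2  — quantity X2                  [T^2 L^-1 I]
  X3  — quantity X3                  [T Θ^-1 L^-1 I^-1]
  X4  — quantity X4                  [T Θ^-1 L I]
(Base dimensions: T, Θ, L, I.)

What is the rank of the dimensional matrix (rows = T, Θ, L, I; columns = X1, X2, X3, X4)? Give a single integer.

3

Write exponents as rows T,Θ,L,I / cols X1,X2,X3,X4:
  T: [ 0  2  1  1]
  Θ: [ 0  0 -1 -1]
  L: [-1 -1 -1  1]
  I: [-1  1 -1  1]
RREF → pivots at {X1,X2,X3} ⇒ r = 3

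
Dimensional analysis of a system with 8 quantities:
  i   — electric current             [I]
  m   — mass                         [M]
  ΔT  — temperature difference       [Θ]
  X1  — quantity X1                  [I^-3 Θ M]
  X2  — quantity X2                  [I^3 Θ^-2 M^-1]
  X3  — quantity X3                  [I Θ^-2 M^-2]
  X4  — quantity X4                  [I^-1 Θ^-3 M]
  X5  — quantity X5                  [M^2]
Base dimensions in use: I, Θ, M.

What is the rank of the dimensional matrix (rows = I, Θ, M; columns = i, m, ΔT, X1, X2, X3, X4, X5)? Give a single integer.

3

Exponent matrix [I,Θ,M] × [i,m,ΔT,X1,X2,X3,X4,X5]:
  I: [ 1  0  0 -3  3  1 -1  0]
  Θ: [ 0  0  1  1 -2 -2 -3  0]
  M: [ 0  1  0  1 -1 -2  1  2]
RREF → pivots at {i,m,ΔT} ⇒ r = 3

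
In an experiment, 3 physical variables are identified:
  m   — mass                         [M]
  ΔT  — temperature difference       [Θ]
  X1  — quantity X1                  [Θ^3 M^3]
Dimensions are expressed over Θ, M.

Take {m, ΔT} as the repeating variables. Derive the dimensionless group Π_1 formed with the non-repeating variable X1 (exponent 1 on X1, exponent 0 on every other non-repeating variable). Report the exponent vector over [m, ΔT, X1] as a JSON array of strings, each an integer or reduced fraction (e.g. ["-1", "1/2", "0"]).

["-3", "-3", "1"]

Write exponents as rows Θ,M / cols m,ΔT,X1:
  Θ: [ 0  1  3]
  M: [ 1  0  3]
Echelon form has 2 nonzero rows (pivots: m,ΔT)
Repeat: m,ΔT; free: X1
RREF:
  r0: [   1    0    3]
  r1: [   0    1    3]
Fix exponent of X1 at 1; solve each RREF row for its pivot's exponent:
  r0: exp(m) + (3)·1 = 0 ⇒ exp(m) = -3
  r1: exp(ΔT) + (3)·1 = 0 ⇒ exp(ΔT) = -3
Π_1 = m^-3 · ΔT^-3 · X1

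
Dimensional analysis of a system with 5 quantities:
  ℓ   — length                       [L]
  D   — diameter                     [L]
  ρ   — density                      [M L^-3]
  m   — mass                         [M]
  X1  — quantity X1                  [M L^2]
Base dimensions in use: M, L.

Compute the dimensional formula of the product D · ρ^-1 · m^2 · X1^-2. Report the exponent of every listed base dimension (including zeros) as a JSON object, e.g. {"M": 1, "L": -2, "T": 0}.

Dimensional matrix (M×L by ℓ×D×ρ×m×X1):
  M: [ 0  0  1  1  1]
  L: [ 1  1 -3  0  2]
  [M]: (1)·0+(-1)·1+(2)·1+(-2)·1 = -1
  [L]: (1)·1+(-1)·-3+(2)·0+(-2)·2 = 0
⇒ M^-1

{"M": -1, "L": 0}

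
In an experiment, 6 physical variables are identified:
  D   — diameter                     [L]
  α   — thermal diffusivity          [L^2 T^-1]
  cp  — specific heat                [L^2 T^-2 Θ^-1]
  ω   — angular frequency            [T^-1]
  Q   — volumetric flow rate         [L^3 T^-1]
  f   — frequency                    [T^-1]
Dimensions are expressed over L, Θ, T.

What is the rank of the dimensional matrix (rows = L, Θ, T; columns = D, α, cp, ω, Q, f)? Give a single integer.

3

Write exponents as rows L,Θ,T / cols D,α,cp,ω,Q,f:
  L: [ 1  2  2  0  3  0]
  Θ: [ 0  0 -1  0  0  0]
  T: [ 0 -1 -2 -1 -1 -1]
Row reduction gives pivot columns D,α,cp; rank = 3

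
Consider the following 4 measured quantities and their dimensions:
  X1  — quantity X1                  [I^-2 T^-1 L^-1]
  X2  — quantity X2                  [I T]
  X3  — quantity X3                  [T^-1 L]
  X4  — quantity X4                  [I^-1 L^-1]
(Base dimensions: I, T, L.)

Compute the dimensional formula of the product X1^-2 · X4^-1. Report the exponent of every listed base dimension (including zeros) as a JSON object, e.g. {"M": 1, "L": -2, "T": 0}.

{"I": 5, "T": 2, "L": 3}

Write exponents as rows I,T,L / cols X1,X2,X3,X4:
  I: [-2  1  0 -1]
  T: [-1  1 -1  0]
  L: [-1  0  1 -1]
  [I]: (-2)·-2+(-1)·-1 = 5
  [T]: (-2)·-1+(-1)·0 = 2
  [L]: (-2)·-1+(-1)·-1 = 3
⇒ I^5 T^2 L^3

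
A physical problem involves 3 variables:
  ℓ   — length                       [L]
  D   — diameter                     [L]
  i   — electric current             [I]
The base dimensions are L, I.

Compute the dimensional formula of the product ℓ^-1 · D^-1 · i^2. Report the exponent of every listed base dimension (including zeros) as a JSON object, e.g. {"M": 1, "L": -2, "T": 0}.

{"L": -2, "I": 2}

Dimensional matrix (L×I by ℓ×D×i):
  L: [ 1  1  0]
  I: [ 0  0  1]
  [L]: (-1)·1+(-1)·1+(2)·0 = -2
  [I]: (-1)·0+(-1)·0+(2)·1 = 2
⇒ L^-2 I^2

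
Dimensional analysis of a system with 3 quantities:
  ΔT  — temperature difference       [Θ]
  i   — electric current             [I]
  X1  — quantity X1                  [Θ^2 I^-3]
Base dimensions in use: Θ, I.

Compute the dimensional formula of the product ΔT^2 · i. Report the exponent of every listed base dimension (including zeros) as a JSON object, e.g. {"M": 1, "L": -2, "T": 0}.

Write exponents as rows Θ,I / cols ΔT,i,X1:
  Θ: [ 1  0  2]
  I: [ 0  1 -3]
  [Θ]: (2)·1+(1)·0 = 2
  [I]: (2)·0+(1)·1 = 1
⇒ Θ^2 I

{"Θ": 2, "I": 1}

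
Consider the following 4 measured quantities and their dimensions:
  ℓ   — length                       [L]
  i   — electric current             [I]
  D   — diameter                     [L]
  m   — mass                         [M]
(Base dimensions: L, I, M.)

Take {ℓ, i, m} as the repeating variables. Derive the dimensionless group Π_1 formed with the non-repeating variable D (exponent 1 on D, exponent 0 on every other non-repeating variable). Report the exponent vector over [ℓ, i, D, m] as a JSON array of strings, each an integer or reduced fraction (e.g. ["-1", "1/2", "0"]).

Exponent matrix [L,I,M] × [ℓ,i,D,m]:
  L: [ 1  0  1  0]
  I: [ 0  1  0  0]
  M: [ 0  0  0  1]
Echelon form has 3 nonzero rows (pivots: ℓ,i,m)
Pivot set = {ℓ,i,m}, free = {D}
RREF:
  r0: [   1    0    1    0]
  r1: [   0    1    0    0]
  r2: [   0    0    0    1]
Fix exponent of D at 1; solve each RREF row for its pivot's exponent:
  r0: exp(ℓ) + (1)·1 = 0 ⇒ exp(ℓ) = -1
  r1: exp(i) + (0)·1 = 0 ⇒ exp(i) = 0
  r2: exp(m) + (0)·1 = 0 ⇒ exp(m) = 0
Π_1 = ℓ^-1 · D

["-1", "0", "1", "0"]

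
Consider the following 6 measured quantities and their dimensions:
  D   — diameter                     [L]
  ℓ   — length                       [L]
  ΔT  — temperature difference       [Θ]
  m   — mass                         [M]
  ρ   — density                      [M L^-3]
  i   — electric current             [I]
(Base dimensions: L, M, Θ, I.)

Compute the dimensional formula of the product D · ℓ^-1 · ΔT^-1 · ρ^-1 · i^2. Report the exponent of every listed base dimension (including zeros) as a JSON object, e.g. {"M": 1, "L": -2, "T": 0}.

{"L": 3, "M": -1, "Θ": -1, "I": 2}

Dimensional matrix (L×M×Θ×I by D×ℓ×ΔT×m×ρ×i):
  L: [ 1  1  0  0 -3  0]
  M: [ 0  0  0  1  1  0]
  Θ: [ 0  0  1  0  0  0]
  I: [ 0  0  0  0  0  1]
  [L]: (1)·1+(-1)·1+(-1)·0+(-1)·-3+(2)·0 = 3
  [M]: (1)·0+(-1)·0+(-1)·0+(-1)·1+(2)·0 = -1
  [Θ]: (1)·0+(-1)·0+(-1)·1+(-1)·0+(2)·0 = -1
  [I]: (1)·0+(-1)·0+(-1)·0+(-1)·0+(2)·1 = 2
⇒ L^3 M^-1 Θ^-1 I^2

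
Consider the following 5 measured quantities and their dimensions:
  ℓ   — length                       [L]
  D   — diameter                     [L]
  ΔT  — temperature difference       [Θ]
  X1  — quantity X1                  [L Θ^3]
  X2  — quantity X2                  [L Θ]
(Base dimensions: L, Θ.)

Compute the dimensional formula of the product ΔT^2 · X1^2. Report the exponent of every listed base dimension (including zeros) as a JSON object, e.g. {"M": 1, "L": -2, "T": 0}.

Write exponents as rows L,Θ / cols ℓ,D,ΔT,X1,X2:
  L: [ 1  1  0  1  1]
  Θ: [ 0  0  1  3  1]
  [L]: (2)·0+(2)·1 = 2
  [Θ]: (2)·1+(2)·3 = 8
⇒ L^2 Θ^8

{"L": 2, "Θ": 8}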